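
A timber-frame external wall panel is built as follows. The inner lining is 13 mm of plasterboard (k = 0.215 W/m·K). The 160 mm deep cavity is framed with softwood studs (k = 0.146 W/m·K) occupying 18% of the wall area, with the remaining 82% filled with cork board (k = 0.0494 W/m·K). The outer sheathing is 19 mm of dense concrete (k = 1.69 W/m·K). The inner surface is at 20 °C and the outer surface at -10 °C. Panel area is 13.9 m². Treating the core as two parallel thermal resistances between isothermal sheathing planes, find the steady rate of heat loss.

Q ≈ 169 W

Sheathing layers in series; stud and cavity paths in parallel between them.
R_inner = 0.013/(0.215×13.9) = 0.00435 K/W
R_stud  = 0.16/(0.146×0.18×13.9) = 0.438 K/W
R_cav   = 0.16/(0.0494×0.82×13.9) = 0.2842 K/W
1/R_core = 1/R_stud + 1/R_cav → R_core = 0.1723 K/W
R_outer = 0.019/(1.69×13.9) = 8.088×10^-4 K/W
R_total = 0.1775 K/W
Q = ΔT/R_total = 30/0.1775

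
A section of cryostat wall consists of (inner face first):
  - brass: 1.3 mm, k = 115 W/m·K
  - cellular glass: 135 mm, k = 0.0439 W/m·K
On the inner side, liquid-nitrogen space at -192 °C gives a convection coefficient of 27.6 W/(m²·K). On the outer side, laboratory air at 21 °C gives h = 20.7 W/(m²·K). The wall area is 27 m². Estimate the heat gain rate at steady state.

Q ≈ 1820 W

Treating each layer as a thermal resistance in series:
R_inner film = 1/(h_i·A) = 1/(27.6×27) = 0.001342 K/W
R_brass = L/(kA) = 0.0013/(115×27) = 4.187×10^-7 K/W
R_cellular glass = L/(kA) = 0.135/(0.0439×27) = 0.1139 K/W
R_outer film = 1/(h_o·A) = 1/(20.7×27) = 0.001789 K/W
R_total = 0.117 K/W
Q = ΔT / R_total = 213 / 0.117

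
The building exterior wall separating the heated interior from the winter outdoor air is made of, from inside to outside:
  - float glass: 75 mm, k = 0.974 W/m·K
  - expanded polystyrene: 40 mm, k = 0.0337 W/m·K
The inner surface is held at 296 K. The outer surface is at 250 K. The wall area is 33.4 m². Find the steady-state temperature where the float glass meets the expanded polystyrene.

T ≈ 293 K

Model the wall as resistances in series:
R_float glass = L/(kA) = 0.075/(0.974×33.4) = 0.002305 K/W
R_expanded polystyrene = L/(kA) = 0.04/(0.0337×33.4) = 0.03554 K/W
R_total = 0.03784 K/W;  Q = ΔT/R_total = 46/0.03784 = 1216 W
T_interface = T_inner − Q·ΣR(inner→interface) = 296 − 1220×0.002305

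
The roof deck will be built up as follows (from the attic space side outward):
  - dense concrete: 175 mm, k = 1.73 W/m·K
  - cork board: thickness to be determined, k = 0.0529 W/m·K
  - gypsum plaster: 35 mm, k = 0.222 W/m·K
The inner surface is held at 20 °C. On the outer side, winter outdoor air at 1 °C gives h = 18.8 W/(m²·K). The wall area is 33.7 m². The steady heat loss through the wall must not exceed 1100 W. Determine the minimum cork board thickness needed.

Thermal resistances in series:
R_dense concrete = L/(kA) = 0.175/(1.73×33.7) = 0.003002 K/W
R_gypsum plaster = L/(kA) = 0.035/(0.222×33.7) = 0.004678 K/W
R_outer film = 1/(h_o·A) = 1/(18.8×33.7) = 0.001578 K/W
Sum of the known resistances R_other = 0.009258 K/W
Required total resistance R_tot = ΔT/Q_allow = 19/1100 = 0.01727 K/W
R_cork board = R_tot − R_other = 0.008014 K/W
L = R·k·A = 0.008014×0.0529×33.7

L ≈ 14.3 mm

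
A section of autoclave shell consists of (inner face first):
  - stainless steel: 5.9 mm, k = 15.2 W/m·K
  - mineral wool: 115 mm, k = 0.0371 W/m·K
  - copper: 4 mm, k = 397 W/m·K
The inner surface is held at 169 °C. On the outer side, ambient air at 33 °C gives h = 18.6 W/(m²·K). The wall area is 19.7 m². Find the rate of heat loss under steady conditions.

Series thermal resistances:
R_stainless steel = L/(kA) = 0.0059/(15.2×19.7) = 1.97×10^-5 K/W
R_mineral wool = L/(kA) = 0.115/(0.0371×19.7) = 0.1573 K/W
R_copper = L/(kA) = 0.004/(397×19.7) = 5.115×10^-7 K/W
R_outer film = 1/(h_o·A) = 1/(18.6×19.7) = 0.002729 K/W
R_total = 0.1601 K/W
Q = ΔT / R_total = 136 / 0.1601

Q ≈ 849 W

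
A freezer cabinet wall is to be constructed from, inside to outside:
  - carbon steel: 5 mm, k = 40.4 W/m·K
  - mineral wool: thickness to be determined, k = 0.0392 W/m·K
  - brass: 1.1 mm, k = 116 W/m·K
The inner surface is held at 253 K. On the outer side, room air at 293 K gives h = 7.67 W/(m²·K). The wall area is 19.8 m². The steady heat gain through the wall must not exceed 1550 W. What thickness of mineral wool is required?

Thermal resistances in series:
R_carbon steel = L/(kA) = 0.005/(40.4×19.8) = 6.251×10^-6 K/W
R_brass = L/(kA) = 0.0011/(116×19.8) = 4.789×10^-7 K/W
R_outer film = 1/(h_o·A) = 1/(7.67×19.8) = 0.006585 K/W
Sum of the known resistances R_other = 0.006591 K/W
Required total resistance R_tot = ΔT/Q_allow = 40/1550 = 0.02581 K/W
R_mineral wool = R_tot − R_other = 0.01921 K/W
L = R·k·A = 0.01921×0.0392×19.8

L ≈ 14.9 mm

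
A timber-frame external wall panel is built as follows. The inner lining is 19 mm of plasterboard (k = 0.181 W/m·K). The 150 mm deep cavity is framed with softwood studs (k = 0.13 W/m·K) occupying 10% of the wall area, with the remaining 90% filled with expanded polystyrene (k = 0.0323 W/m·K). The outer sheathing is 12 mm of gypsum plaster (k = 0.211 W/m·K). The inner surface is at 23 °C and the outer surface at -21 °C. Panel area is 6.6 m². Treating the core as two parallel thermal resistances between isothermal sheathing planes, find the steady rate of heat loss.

Q ≈ 77.9 W

Sheathing layers in series; stud and cavity paths in parallel between them.
R_inner = 0.019/(0.181×6.6) = 0.0159 K/W
R_stud  = 0.15/(0.13×0.1×6.6) = 1.748 K/W
R_cav   = 0.15/(0.0323×0.9×6.6) = 0.7818 K/W
1/R_core = 1/R_stud + 1/R_cav → R_core = 0.5402 K/W
R_outer = 0.012/(0.211×6.6) = 0.008617 K/W
R_total = 0.5647 K/W
Q = ΔT/R_total = 44/0.5647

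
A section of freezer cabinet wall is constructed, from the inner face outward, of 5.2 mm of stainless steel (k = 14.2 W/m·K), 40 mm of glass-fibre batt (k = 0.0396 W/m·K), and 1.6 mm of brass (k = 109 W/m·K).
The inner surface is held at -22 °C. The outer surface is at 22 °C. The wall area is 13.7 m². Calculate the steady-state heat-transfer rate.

Thermal resistances in series:
R_stainless steel = L/(kA) = 0.0052/(14.2×13.7) = 2.673×10^-5 K/W
R_glass-fibre batt = L/(kA) = 0.04/(0.0396×13.7) = 0.07373 K/W
R_brass = L/(kA) = 0.0016/(109×13.7) = 1.071×10^-6 K/W
R_total = 0.07376 K/W
Q = ΔT / R_total = 44 / 0.07376

Q ≈ 597 W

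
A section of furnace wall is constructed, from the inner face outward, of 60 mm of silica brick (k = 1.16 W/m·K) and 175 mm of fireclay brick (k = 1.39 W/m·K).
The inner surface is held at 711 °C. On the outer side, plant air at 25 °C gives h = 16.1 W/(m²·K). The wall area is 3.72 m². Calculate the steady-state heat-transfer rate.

Series thermal resistances:
R_silica brick = L/(kA) = 0.06/(1.16×3.72) = 0.0139 K/W
R_fireclay brick = L/(kA) = 0.175/(1.39×3.72) = 0.03384 K/W
R_outer film = 1/(h_o·A) = 1/(16.1×3.72) = 0.0167 K/W
R_total = 0.06444 K/W
Q = ΔT / R_total = 686 / 0.06444

Q ≈ 10600 W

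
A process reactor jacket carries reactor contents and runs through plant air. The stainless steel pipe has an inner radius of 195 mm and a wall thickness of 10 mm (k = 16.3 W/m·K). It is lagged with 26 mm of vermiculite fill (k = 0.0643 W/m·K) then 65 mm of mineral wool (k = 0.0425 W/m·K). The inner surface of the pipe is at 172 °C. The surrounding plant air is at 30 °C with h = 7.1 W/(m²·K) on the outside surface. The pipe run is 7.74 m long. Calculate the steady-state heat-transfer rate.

Treating each annulus and film as a series resistance:
R_stainless steel pipe wall = ln(205/195)/(2π×16.3×7.74) = 6.309×10^-5 K/W
R_vermiculite fill = ln(231/205)/(2π×0.0643×7.74) = 0.03819 K/W
R_mineral wool = ln(296/231)/(2π×0.0425×7.74) = 0.12 K/W
R_outer film = 1/(h_o·2πr_oL) = 1/(7.1×2π×0.296×7.74) = 0.009784 K/W
R_total = 0.168 K/W
Q = ΔT/R_total = 142/0.168

Q ≈ 845 W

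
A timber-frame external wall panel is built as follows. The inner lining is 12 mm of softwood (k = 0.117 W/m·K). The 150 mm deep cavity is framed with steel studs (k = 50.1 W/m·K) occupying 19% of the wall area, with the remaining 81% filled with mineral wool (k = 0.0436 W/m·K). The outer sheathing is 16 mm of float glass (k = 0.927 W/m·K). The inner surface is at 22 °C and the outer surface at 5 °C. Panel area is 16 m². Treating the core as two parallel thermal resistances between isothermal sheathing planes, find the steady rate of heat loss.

Q ≈ 2010 W

Sheathing layers in series; stud and cavity paths in parallel between them.
R_inner = 0.012/(0.117×16) = 0.00641 K/W
R_stud  = 0.15/(50.1×0.19×16) = 9.849×10^-4 K/W
R_cav   = 0.15/(0.0436×0.81×16) = 0.2655 K/W
1/R_core = 1/R_stud + 1/R_cav → R_core = 9.812×10^-4 K/W
R_outer = 0.016/(0.927×16) = 0.001079 K/W
R_total = 0.00847 K/W
Q = ΔT/R_total = 17/0.00847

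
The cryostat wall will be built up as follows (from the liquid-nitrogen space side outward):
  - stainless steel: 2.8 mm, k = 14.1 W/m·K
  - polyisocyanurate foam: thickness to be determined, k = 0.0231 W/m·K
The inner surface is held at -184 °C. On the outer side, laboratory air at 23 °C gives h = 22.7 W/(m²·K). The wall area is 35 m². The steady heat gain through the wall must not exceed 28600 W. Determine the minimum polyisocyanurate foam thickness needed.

Thermal resistances in series:
R_stainless steel = L/(kA) = 0.0028/(14.1×35) = 5.674×10^-6 K/W
R_outer film = 1/(h_o·A) = 1/(22.7×35) = 0.001259 K/W
Sum of the known resistances R_other = 0.001264 K/W
Required total resistance R_tot = ΔT/Q_allow = 207/28600 = 0.007238 K/W
R_polyisocyanurate foam = R_tot − R_other = 0.005973 K/W
L = R·k·A = 0.005973×0.0231×35

L ≈ 4.83 mm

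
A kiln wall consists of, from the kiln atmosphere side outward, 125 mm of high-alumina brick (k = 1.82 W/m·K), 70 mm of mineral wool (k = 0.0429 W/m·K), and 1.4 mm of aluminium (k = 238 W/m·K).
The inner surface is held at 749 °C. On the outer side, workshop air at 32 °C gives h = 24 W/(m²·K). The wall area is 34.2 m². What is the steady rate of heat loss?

Using the resistance-network approach (series):
R_high-alumina brick = L/(kA) = 0.125/(1.82×34.2) = 0.002008 K/W
R_mineral wool = L/(kA) = 0.07/(0.0429×34.2) = 0.04771 K/W
R_aluminium = L/(kA) = 0.0014/(238×34.2) = 1.72×10^-7 K/W
R_outer film = 1/(h_o·A) = 1/(24×34.2) = 0.001218 K/W
R_total = 0.05094 K/W
Q = ΔT / R_total = 717 / 0.05094

Q ≈ 14100 W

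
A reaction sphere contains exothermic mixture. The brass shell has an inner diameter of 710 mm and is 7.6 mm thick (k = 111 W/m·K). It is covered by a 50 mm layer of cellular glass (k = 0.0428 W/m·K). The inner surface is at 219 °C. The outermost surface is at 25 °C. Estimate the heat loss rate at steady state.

Q ≈ 312 W

Spherical conduction: R = (1/r_in − 1/r_out)/(4πk) per layer; series-sum.
R_brass shell = (1/0.355 − 1/0.3626)/(4π×111) = 4.233×10^-5 K/W
R_cellular glass = (1/0.3626 − 1/0.4126)/(4π×0.0428) = 0.6214 K/W
R_total = 0.6214 K/W
Q = ΔT/R_total = 194/0.6214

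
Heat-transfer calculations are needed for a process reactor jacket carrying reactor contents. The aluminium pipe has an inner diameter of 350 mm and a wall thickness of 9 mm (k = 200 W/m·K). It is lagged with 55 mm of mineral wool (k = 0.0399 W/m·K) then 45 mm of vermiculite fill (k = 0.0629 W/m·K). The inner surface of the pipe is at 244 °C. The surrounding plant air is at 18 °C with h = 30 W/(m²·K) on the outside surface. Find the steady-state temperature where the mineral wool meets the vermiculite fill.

T ≈ 86.7 °C

Cylindrical conduction, so R = ln(r₂/r₁)/(2πkL) per layer, in series:
R_aluminium pipe wall = ln(184/175)/(2π×200×1) = 3.991×10^-5 K/W
R_mineral wool = ln(239/184)/(2π×0.0399×1) = 1.043 K/W
R_vermiculite fill = ln(284/239)/(2π×0.0629×1) = 0.4365 K/W
R_outer film = 1/(h_o·2πr_oL) = 1/(30×2π×0.284×1) = 0.01868 K/W
R_total = 1.498 K/W
Q = ΔT/R_total = 226/1.498
Q = 151 W/m
T_interface = T_inner − Q·ΣR(inner→interface) = 244 − 151×1.043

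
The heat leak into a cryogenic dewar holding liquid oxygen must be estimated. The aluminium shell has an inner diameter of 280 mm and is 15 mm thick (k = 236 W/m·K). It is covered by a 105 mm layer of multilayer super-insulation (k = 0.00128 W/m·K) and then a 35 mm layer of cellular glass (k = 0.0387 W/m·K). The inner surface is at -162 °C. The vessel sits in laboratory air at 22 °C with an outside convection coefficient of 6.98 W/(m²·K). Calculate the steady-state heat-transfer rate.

Q ≈ 1.13 W

For a spherical shell R = (1/r₁ − 1/r₂)/(4πk); film R = 1/(h·4πr²). In series:
R_aluminium shell = (1/0.14 − 1/0.155)/(4π×236) = 2.331×10^-4 K/W
R_multilayer super-insulation = (1/0.155 − 1/0.26)/(4π×0.00128) = 162 K/W
R_cellular glass = (1/0.26 − 1/0.295)/(4π×0.0387) = 0.9383 K/W
R_outer film = 1/(h·4πr_o²) = 1/(6.98×4π×0.295²) = 0.131 K/W
R_total = 163.1 K/W
Q = ΔT/R_total = 184/163.1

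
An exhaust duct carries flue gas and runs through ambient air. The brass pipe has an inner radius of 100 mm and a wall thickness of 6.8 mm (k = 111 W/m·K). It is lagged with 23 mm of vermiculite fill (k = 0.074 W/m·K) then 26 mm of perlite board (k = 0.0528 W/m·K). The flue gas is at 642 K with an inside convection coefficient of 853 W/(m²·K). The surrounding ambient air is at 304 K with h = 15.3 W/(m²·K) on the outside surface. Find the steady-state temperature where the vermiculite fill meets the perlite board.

For a radial system each layer contributes R = ln(r_out/r_in)/(2πkL); films add R = 1/(hA).
R_inner film = 1/(h_i·2πr₁L) = 1/(853×2π×0.1×1) = 0.001866 K/W
R_brass pipe wall = ln(106.8/100)/(2π×111×1) = 9.433×10^-5 K/W
R_vermiculite fill = ln(129.8/106.8)/(2π×0.074×1) = 0.4195 K/W
R_perlite board = ln(155.8/129.8)/(2π×0.0528×1) = 0.5503 K/W
R_outer film = 1/(h_o·2πr_oL) = 1/(15.3×2π×0.1558×1) = 0.06677 K/W
R_total = 1.039 K/W
Q = ΔT/R_total = 338/1.039
Q = 325 W/m
T_interface = T_inner − Q·ΣR(inner→interface) = 642 − 325×0.4214

T ≈ 505 K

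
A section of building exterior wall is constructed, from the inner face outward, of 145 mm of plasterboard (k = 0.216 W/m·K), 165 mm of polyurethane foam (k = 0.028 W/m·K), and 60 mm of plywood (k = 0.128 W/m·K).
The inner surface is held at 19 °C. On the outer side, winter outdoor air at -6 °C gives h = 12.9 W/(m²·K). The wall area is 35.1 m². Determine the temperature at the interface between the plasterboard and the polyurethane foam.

Model the wall as resistances in series:
R_plasterboard = L/(kA) = 0.145/(0.216×35.1) = 0.01913 K/W
R_polyurethane foam = L/(kA) = 0.165/(0.028×35.1) = 0.1679 K/W
R_plywood = L/(kA) = 0.06/(0.128×35.1) = 0.01335 K/W
R_outer film = 1/(h_o·A) = 1/(12.9×35.1) = 0.002209 K/W
R_total = 0.2026 K/W;  Q = ΔT/R_total = 25/0.2026 = 123.4 W
T_interface = T_inner − Q·ΣR(inner→interface) = 19 − 123×0.01913

T ≈ 16.6 °C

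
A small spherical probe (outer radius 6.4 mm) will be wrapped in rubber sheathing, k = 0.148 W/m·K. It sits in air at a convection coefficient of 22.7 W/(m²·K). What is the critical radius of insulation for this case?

r_cr ≈ 13 mm

For a sphere r_cr = 2k/h = 2×0.148/22.7
r_cr = 13 mm; since the bare radius (6.4 mm) is below r_cr, adding a thin layer of insulation will *increase* heat loss.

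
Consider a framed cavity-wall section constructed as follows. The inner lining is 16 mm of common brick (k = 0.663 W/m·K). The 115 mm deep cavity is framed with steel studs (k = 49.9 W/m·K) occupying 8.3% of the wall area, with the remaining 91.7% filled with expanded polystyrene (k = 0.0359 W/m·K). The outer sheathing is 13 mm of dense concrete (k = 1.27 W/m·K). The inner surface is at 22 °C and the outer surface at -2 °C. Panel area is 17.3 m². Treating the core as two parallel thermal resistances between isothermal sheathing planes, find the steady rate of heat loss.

Sheathing layers in series; stud and cavity paths in parallel between them.
R_inner = 0.016/(0.663×17.3) = 0.001395 K/W
R_stud  = 0.115/(49.9×0.083×17.3) = 0.001605 K/W
R_cav   = 0.115/(0.0359×0.917×17.3) = 0.2019 K/W
1/R_core = 1/R_stud + 1/R_cav → R_core = 0.001592 K/W
R_outer = 0.013/(1.27×17.3) = 5.917×10^-4 K/W
R_total = 0.003579 K/W
Q = ΔT/R_total = 24/0.003579

Q ≈ 6710 W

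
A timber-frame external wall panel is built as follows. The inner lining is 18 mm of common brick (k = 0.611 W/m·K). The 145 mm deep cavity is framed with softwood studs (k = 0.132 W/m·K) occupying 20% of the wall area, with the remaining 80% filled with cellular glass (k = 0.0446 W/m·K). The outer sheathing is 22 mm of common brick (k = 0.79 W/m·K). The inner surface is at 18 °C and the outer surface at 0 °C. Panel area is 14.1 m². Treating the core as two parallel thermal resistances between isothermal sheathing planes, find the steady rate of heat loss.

Sheathing layers in series; stud and cavity paths in parallel between them.
R_inner = 0.018/(0.611×14.1) = 0.002089 K/W
R_stud  = 0.145/(0.132×0.2×14.1) = 0.3895 K/W
R_cav   = 0.145/(0.0446×0.8×14.1) = 0.2882 K/W
1/R_core = 1/R_stud + 1/R_cav → R_core = 0.1657 K/W
R_outer = 0.022/(0.79×14.1) = 0.001975 K/W
R_total = 0.1697 K/W
Q = ΔT/R_total = 18/0.1697

Q ≈ 106 W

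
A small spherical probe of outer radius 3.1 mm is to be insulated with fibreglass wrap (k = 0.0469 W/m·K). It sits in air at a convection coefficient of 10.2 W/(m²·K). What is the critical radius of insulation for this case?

For a sphere r_cr = 2k/h = 2×0.0469/10.2
r_cr = 9.2 mm; since the bare radius (3.1 mm) is below r_cr, adding a thin layer of insulation will *increase* heat loss.

r_cr ≈ 9.2 mm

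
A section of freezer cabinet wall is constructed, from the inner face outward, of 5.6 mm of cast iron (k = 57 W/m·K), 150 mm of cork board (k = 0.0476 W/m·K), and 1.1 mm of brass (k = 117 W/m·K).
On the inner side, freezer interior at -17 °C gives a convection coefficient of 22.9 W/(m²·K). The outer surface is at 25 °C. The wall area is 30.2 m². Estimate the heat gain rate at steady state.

Q ≈ 397 W

Model the wall as resistances in series:
R_inner film = 1/(h_i·A) = 1/(22.9×30.2) = 0.001446 K/W
R_cast iron = L/(kA) = 0.0056/(57×30.2) = 3.253×10^-6 K/W
R_cork board = L/(kA) = 0.15/(0.0476×30.2) = 0.1043 K/W
R_brass = L/(kA) = 0.0011/(117×30.2) = 3.113×10^-7 K/W
R_total = 0.1058 K/W
Q = ΔT / R_total = 42 / 0.1058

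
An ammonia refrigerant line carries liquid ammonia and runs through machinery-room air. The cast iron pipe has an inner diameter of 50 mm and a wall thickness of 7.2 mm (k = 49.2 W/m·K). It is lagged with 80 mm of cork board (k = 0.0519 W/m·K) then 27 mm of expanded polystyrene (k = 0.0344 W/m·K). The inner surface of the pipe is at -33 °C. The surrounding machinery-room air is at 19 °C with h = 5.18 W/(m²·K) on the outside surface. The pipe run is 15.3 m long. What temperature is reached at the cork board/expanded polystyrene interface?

T ≈ 6.45 °C

For a radial system each layer contributes R = ln(r_out/r_in)/(2πkL); films add R = 1/(hA).
R_cast iron pipe wall = ln(32.2/25)/(2π×49.2×15.3) = 5.351×10^-5 K/W
R_cork board = ln(112.2/32.2)/(2π×0.0519×15.3) = 0.2502 K/W
R_expanded polystyrene = ln(139.2/112.2)/(2π×0.0344×15.3) = 0.0652 K/W
R_outer film = 1/(h_o·2πr_oL) = 1/(5.18×2π×0.1392×15.3) = 0.01443 K/W
R_total = 0.3299 K/W
Q = ΔT/R_total = 52/0.3299
Q = 158 W
T_interface = T_inner + Q·ΣR(inner→interface) = -33 + 158×0.2503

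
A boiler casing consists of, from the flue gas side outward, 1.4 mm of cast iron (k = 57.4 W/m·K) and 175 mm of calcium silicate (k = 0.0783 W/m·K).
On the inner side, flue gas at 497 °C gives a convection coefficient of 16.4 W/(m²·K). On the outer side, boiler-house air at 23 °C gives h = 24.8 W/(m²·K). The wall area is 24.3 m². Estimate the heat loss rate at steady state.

Treating each layer as a thermal resistance in series:
R_inner film = 1/(h_i·A) = 1/(16.4×24.3) = 0.002509 K/W
R_cast iron = L/(kA) = 0.0014/(57.4×24.3) = 1.004×10^-6 K/W
R_calcium silicate = L/(kA) = 0.175/(0.0783×24.3) = 0.09198 K/W
R_outer film = 1/(h_o·A) = 1/(24.8×24.3) = 0.001659 K/W
R_total = 0.09614 K/W
Q = ΔT / R_total = 474 / 0.09614

Q ≈ 4930 W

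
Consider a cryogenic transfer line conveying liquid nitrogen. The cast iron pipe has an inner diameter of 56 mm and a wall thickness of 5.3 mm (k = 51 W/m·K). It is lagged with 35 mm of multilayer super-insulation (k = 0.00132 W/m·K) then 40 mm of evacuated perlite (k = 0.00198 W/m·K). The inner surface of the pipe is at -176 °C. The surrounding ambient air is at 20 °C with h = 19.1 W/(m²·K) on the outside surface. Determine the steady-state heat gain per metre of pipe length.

Per-layer cylindrical resistances, series-summed:
R_cast iron pipe wall = ln(33.3/28)/(2π×51×1) = 5.41×10^-4 K/W
R_multilayer super-insulation = ln(68.3/33.3)/(2π×0.00132×1) = 86.61 K/W
R_evacuated perlite = ln(108.3/68.3)/(2π×0.00198×1) = 37.06 K/W
R_outer film = 1/(h_o·2πr_oL) = 1/(19.1×2π×0.1083×1) = 0.07694 K/W
R_total = 123.7 K/W
Q = ΔT/R_total = 196/123.7

q′ ≈ 1.58 W/m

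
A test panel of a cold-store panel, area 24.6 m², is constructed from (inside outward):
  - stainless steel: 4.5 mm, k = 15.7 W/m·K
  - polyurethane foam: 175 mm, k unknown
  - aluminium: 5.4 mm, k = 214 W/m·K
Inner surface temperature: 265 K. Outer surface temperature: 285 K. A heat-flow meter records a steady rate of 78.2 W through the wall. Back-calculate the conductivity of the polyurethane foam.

Thermal resistances in series:
R_stainless steel = L/(kA) = 0.0045/(15.7×24.6) = 1.165×10^-5 K/W
R_aluminium = L/(kA) = 0.0054/(214×24.6) = 1.026×10^-6 K/W
Sum of known resistances R_other = 1.268×10^-5 K/W
Total R = ΔT/Q = 20/78.2 = 0.2558 K/W
R_polyurethane foam = R_total − R_other = 0.2557 K/W
k = L/(R·A) = 0.175/(0.2557×24.6)

k ≈ 0.0278 W/(m·K)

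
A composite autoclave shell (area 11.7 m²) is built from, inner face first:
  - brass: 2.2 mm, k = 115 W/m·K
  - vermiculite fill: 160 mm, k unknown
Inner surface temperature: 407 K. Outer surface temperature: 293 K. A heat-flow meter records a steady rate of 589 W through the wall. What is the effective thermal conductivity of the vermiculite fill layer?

k ≈ 0.0707 W/(m·K)

Treating each layer as a thermal resistance in series:
R_brass = L/(kA) = 0.0022/(115×11.7) = 1.635×10^-6 K/W
Sum of known resistances R_other = 1.635×10^-6 K/W
Total R = ΔT/Q = 114/589 = 0.1935 K/W
R_vermiculite fill = R_total − R_other = 0.1935 K/W
k = L/(R·A) = 0.16/(0.1935×11.7)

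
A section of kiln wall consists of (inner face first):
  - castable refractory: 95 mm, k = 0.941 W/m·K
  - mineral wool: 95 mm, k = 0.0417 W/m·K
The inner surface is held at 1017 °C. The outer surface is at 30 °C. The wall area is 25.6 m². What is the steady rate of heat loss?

Series thermal resistances:
R_castable refractory = L/(kA) = 0.095/(0.941×25.6) = 0.003944 K/W
R_mineral wool = L/(kA) = 0.095/(0.0417×25.6) = 0.08899 K/W
R_total = 0.09293 K/W
Q = ΔT / R_total = 987 / 0.09293

Q ≈ 10600 W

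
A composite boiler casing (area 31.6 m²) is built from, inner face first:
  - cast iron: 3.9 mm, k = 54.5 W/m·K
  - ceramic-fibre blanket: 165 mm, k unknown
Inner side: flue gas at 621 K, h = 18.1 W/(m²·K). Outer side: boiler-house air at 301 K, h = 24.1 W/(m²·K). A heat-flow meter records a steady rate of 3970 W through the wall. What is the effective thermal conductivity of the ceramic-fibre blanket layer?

Treating each layer as a thermal resistance in series:
R_inner film = 1/(h_i·A) = 1/(18.1×31.6) = 0.001748 K/W
R_cast iron = L/(kA) = 0.0039/(54.5×31.6) = 2.265×10^-6 K/W
R_outer film = 1/(h_o·A) = 1/(24.1×31.6) = 0.001313 K/W
Sum of known resistances R_other = 0.003064 K/W
Total R = ΔT/Q = 320/3970 = 0.0806 K/W
R_ceramic-fibre blanket = R_total − R_other = 0.07754 K/W
k = L/(R·A) = 0.165/(0.07754×31.6)

k ≈ 0.0673 W/(m·K)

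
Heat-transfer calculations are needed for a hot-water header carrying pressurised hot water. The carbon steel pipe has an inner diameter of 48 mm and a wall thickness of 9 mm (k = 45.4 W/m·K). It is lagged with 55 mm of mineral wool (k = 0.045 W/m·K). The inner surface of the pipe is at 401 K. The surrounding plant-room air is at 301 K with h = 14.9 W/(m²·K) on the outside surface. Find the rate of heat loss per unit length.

Cylindrical conduction, so R = ln(r₂/r₁)/(2πkL) per layer, in series:
R_carbon steel pipe wall = ln(33/24)/(2π×45.4×1) = 0.001116 K/W
R_mineral wool = ln(88/33)/(2π×0.045×1) = 3.469 K/W
R_outer film = 1/(h_o·2πr_oL) = 1/(14.9×2π×0.088×1) = 0.1214 K/W
R_total = 3.591 K/W
Q = ΔT/R_total = 100/3.591

q′ ≈ 27.8 W/m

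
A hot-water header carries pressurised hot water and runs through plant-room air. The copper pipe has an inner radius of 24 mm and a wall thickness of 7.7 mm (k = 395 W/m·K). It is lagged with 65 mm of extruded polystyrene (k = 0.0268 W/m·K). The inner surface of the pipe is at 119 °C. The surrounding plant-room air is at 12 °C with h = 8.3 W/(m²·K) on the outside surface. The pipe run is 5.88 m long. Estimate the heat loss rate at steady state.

Q ≈ 92.2 W

Cylindrical conduction, so R = ln(r₂/r₁)/(2πkL) per layer, in series:
R_copper pipe wall = ln(31.7/24)/(2π×395×5.88) = 1.907×10^-5 K/W
R_extruded polystyrene = ln(96.7/31.7)/(2π×0.0268×5.88) = 1.126 K/W
R_outer film = 1/(h_o·2πr_oL) = 1/(8.3×2π×0.0967×5.88) = 0.03372 K/W
R_total = 1.16 K/W
Q = ΔT/R_total = 107/1.16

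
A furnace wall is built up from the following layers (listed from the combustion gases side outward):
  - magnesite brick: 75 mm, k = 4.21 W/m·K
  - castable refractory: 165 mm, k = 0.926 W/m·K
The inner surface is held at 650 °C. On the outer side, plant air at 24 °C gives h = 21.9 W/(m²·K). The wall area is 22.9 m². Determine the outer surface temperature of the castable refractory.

Using the resistance-network approach (series):
R_magnesite brick = L/(kA) = 0.075/(4.21×22.9) = 7.779×10^-4 K/W
R_castable refractory = L/(kA) = 0.165/(0.926×22.9) = 0.007781 K/W
R_outer film = 1/(h_o·A) = 1/(21.9×22.9) = 0.001994 K/W
R_total = 0.01055 K/W;  Q = ΔT/R_total = 626/0.01055 = 59320 W
T_interface = T_inner − Q·ΣR(inner→interface) = 650 − 59300×0.008559

T ≈ 142 °C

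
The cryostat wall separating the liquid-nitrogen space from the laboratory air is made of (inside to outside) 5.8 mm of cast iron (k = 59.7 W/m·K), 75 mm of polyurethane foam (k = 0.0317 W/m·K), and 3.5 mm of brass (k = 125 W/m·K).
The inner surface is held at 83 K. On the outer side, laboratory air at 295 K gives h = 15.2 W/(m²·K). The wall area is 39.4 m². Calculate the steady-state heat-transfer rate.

Q ≈ 3430 W

Thermal resistances in series:
R_cast iron = L/(kA) = 0.0058/(59.7×39.4) = 2.466×10^-6 K/W
R_polyurethane foam = L/(kA) = 0.075/(0.0317×39.4) = 0.06005 K/W
R_brass = L/(kA) = 0.0035/(125×39.4) = 7.107×10^-7 K/W
R_outer film = 1/(h_o·A) = 1/(15.2×39.4) = 0.00167 K/W
R_total = 0.06172 K/W
Q = ΔT / R_total = 212 / 0.06172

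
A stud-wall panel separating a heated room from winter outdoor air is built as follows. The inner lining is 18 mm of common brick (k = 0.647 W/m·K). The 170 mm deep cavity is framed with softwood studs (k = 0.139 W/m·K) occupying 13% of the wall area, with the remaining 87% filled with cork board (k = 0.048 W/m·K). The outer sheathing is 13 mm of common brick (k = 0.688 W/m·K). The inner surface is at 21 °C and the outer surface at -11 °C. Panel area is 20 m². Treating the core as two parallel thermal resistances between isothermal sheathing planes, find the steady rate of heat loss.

Sheathing layers in series; stud and cavity paths in parallel between them.
R_inner = 0.018/(0.647×20) = 0.001391 K/W
R_stud  = 0.17/(0.139×0.13×20) = 0.4704 K/W
R_cav   = 0.17/(0.048×0.87×20) = 0.2035 K/W
1/R_core = 1/R_stud + 1/R_cav → R_core = 0.1421 K/W
R_outer = 0.013/(0.688×20) = 9.448×10^-4 K/W
R_total = 0.1444 K/W
Q = ΔT/R_total = 32/0.1444

Q ≈ 222 W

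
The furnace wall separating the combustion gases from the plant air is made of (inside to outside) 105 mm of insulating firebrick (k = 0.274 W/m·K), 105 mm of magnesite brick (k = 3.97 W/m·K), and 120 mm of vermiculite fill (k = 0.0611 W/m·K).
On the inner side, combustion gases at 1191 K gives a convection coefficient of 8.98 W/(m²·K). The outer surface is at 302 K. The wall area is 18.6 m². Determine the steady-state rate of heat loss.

Model the wall as resistances in series:
R_inner film = 1/(h_i·A) = 1/(8.98×18.6) = 0.005987 K/W
R_insulating firebrick = L/(kA) = 0.105/(0.274×18.6) = 0.0206 K/W
R_magnesite brick = L/(kA) = 0.105/(3.97×18.6) = 0.001422 K/W
R_vermiculite fill = L/(kA) = 0.12/(0.0611×18.6) = 0.1056 K/W
R_total = 0.1336 K/W
Q = ΔT / R_total = 889 / 0.1336

Q ≈ 6650 W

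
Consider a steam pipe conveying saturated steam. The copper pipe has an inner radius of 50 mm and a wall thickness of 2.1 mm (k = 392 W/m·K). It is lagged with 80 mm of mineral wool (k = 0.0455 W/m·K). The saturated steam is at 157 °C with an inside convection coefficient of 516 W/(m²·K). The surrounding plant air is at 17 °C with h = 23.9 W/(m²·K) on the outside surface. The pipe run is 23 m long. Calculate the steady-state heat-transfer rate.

Q ≈ 973 W

Treating each annulus and film as a series resistance:
R_inner film = 1/(h_i·2πr₁L) = 1/(516×2π×0.05×23) = 2.682×10^-4 K/W
R_copper pipe wall = ln(52.1/50)/(2π×392×23) = 7.263×10^-7 K/W
R_mineral wool = ln(132.1/52.1)/(2π×0.0455×23) = 0.1415 K/W
R_outer film = 1/(h_o·2πr_oL) = 1/(23.9×2π×0.1321×23) = 0.002192 K/W
R_total = 0.144 K/W
Q = ΔT/R_total = 140/0.144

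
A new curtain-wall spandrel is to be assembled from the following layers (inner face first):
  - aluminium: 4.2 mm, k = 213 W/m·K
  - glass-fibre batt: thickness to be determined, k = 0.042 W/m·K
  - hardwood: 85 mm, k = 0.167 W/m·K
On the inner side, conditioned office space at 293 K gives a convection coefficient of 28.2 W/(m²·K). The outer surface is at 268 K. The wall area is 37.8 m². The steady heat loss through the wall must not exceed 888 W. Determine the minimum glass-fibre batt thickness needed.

Model the wall as resistances in series:
R_inner film = 1/(h_i·A) = 1/(28.2×37.8) = 9.381×10^-4 K/W
R_aluminium = L/(kA) = 0.0042/(213×37.8) = 5.216×10^-7 K/W
R_hardwood = L/(kA) = 0.085/(0.167×37.8) = 0.01347 K/W
Sum of the known resistances R_other = 0.0144 K/W
Required total resistance R_tot = ΔT/Q_allow = 25/888 = 0.02815 K/W
R_glass-fibre batt = R_tot − R_other = 0.01375 K/W
L = R·k·A = 0.01375×0.042×37.8

L ≈ 21.8 mm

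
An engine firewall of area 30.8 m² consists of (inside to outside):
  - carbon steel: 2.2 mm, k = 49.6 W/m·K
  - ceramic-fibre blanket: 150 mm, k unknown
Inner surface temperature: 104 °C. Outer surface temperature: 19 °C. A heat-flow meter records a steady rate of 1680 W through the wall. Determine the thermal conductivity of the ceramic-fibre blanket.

Thermal resistances in series:
R_carbon steel = L/(kA) = 0.0022/(49.6×30.8) = 1.44×10^-6 K/W
Sum of known resistances R_other = 1.44×10^-6 K/W
Total R = ΔT/Q = 85/1680 = 0.0506 K/W
R_ceramic-fibre blanket = R_total − R_other = 0.05059 K/W
k = L/(R·A) = 0.15/(0.05059×30.8)

k ≈ 0.0963 W/(m·K)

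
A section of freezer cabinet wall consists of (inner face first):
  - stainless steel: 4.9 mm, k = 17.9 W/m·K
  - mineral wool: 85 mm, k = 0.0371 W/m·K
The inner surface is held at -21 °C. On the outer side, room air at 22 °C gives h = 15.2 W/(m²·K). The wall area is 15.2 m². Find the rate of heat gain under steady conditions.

Q ≈ 277 W

Model the wall as resistances in series:
R_stainless steel = L/(kA) = 0.0049/(17.9×15.2) = 1.801×10^-5 K/W
R_mineral wool = L/(kA) = 0.085/(0.0371×15.2) = 0.1507 K/W
R_outer film = 1/(h_o·A) = 1/(15.2×15.2) = 0.004328 K/W
R_total = 0.1551 K/W
Q = ΔT / R_total = 43 / 0.1551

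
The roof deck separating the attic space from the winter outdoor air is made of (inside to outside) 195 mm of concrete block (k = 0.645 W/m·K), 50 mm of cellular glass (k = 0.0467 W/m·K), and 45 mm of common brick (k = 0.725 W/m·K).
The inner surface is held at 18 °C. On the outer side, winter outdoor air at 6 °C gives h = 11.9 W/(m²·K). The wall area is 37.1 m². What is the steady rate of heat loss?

Q ≈ 293 W

Treating each layer as a thermal resistance in series:
R_concrete block = L/(kA) = 0.195/(0.645×37.1) = 0.008149 K/W
R_cellular glass = L/(kA) = 0.05/(0.0467×37.1) = 0.02886 K/W
R_common brick = L/(kA) = 0.045/(0.725×37.1) = 0.001673 K/W
R_outer film = 1/(h_o·A) = 1/(11.9×37.1) = 0.002265 K/W
R_total = 0.04095 K/W
Q = ΔT / R_total = 12 / 0.04095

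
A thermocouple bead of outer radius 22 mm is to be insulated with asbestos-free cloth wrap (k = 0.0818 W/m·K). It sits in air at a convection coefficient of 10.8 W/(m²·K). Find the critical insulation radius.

r_cr ≈ 15.1 mm

For a sphere r_cr = 2k/h = 2×0.0818/10.8
r_cr = 15.1 mm; since the bare radius (22 mm) is above r_cr, any added insulation will reduce heat loss.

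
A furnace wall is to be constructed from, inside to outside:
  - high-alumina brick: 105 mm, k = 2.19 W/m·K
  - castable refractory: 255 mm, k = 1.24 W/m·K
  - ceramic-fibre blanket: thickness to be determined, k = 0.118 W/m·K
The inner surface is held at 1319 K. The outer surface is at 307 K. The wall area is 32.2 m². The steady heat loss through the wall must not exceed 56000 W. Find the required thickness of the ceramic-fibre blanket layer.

L ≈ 38.7 mm

Series thermal resistances:
R_high-alumina brick = L/(kA) = 0.105/(2.19×32.2) = 0.001489 K/W
R_castable refractory = L/(kA) = 0.255/(1.24×32.2) = 0.006386 K/W
Sum of the known resistances R_other = 0.007875 K/W
Required total resistance R_tot = ΔT/Q_allow = 1012/56000 = 0.01807 K/W
R_ceramic-fibre blanket = R_tot − R_other = 0.0102 K/W
L = R·k·A = 0.0102×0.118×32.2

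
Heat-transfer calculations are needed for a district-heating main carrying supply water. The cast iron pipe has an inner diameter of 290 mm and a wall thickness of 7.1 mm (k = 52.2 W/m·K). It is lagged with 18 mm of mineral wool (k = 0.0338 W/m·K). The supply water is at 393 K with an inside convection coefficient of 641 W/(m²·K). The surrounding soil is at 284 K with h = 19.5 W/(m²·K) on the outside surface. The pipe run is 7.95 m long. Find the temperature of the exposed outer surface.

For a radial system each layer contributes R = ln(r_out/r_in)/(2πkL); films add R = 1/(hA).
R_inner film = 1/(h_i·2πr₁L) = 1/(641×2π×0.145×7.95) = 2.154×10^-4 K/W
R_cast iron pipe wall = ln(152.1/145)/(2π×52.2×7.95) = 1.833×10^-5 K/W
R_mineral wool = ln(170.1/152.1)/(2π×0.0338×7.95) = 0.06625 K/W
R_outer film = 1/(h_o·2πr_oL) = 1/(19.5×2π×0.1701×7.95) = 0.006036 K/W
R_total = 0.07252 K/W
Q = ΔT/R_total = 109/0.07252
Q = 1500 W
T_interface = T_inner − Q·ΣR(inner→interface) = 393 − 1500×0.06648

T ≈ 293 K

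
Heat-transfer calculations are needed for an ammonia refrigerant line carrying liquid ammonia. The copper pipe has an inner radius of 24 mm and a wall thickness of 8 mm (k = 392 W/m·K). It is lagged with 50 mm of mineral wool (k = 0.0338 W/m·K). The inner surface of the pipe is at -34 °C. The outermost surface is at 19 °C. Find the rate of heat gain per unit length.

Radial resistances (cylindrical: R_cond = ln(r_o/r_i)/(2πkL), R_conv = 1/(h·2πrL)):
R_copper pipe wall = ln(32/24)/(2π×392×1) = 1.168×10^-4 K/W
R_mineral wool = ln(82/32)/(2π×0.0338×1) = 4.431 K/W
R_total = 4.431 K/W
Q = ΔT/R_total = 53/4.431

q′ ≈ 12 W/m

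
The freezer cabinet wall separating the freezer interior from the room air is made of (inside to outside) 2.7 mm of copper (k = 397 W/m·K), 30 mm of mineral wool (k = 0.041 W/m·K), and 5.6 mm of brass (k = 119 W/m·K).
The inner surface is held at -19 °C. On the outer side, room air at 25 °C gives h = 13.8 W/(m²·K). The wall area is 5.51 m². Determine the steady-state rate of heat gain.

Q ≈ 301 W

Treating each layer as a thermal resistance in series:
R_copper = L/(kA) = 0.0027/(397×5.51) = 1.234×10^-6 K/W
R_mineral wool = L/(kA) = 0.03/(0.041×5.51) = 0.1328 K/W
R_brass = L/(kA) = 0.0056/(119×5.51) = 8.541×10^-6 K/W
R_outer film = 1/(h_o·A) = 1/(13.8×5.51) = 0.01315 K/W
R_total = 0.146 K/W
Q = ΔT / R_total = 44 / 0.146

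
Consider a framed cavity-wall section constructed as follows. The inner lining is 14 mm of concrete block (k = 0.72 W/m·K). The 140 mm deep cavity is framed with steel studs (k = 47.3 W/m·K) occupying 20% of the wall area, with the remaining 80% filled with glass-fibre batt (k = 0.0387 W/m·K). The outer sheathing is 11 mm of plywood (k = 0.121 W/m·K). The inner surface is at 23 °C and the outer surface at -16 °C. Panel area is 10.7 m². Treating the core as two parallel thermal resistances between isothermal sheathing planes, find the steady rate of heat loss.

Sheathing layers in series; stud and cavity paths in parallel between them.
R_inner = 0.014/(0.72×10.7) = 0.001817 K/W
R_stud  = 0.14/(47.3×0.2×10.7) = 0.001383 K/W
R_cav   = 0.14/(0.0387×0.8×10.7) = 0.4226 K/W
1/R_core = 1/R_stud + 1/R_cav → R_core = 0.001379 K/W
R_outer = 0.011/(0.121×10.7) = 0.008496 K/W
R_total = 0.01169 K/W
Q = ΔT/R_total = 39/0.01169

Q ≈ 3340 W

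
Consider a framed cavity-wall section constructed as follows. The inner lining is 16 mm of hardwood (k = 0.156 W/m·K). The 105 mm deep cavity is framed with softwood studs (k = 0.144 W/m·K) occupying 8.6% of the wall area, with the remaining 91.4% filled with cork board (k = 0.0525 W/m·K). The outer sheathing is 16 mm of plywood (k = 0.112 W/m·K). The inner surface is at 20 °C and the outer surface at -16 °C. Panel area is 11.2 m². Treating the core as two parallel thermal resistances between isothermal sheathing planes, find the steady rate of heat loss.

Q ≈ 203 W

Sheathing layers in series; stud and cavity paths in parallel between them.
R_inner = 0.016/(0.156×11.2) = 0.009158 K/W
R_stud  = 0.105/(0.144×0.086×11.2) = 0.757 K/W
R_cav   = 0.105/(0.0525×0.914×11.2) = 0.1954 K/W
1/R_core = 1/R_stud + 1/R_cav → R_core = 0.1553 K/W
R_outer = 0.016/(0.112×11.2) = 0.01276 K/W
R_total = 0.1772 K/W
Q = ΔT/R_total = 36/0.1772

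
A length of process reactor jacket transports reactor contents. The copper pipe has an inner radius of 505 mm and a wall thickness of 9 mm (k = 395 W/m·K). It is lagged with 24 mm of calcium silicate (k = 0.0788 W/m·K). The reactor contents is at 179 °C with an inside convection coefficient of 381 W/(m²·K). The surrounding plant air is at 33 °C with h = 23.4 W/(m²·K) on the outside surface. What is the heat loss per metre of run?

q′ ≈ 1380 W/m

For a radial system each layer contributes R = ln(r_out/r_in)/(2πkL); films add R = 1/(hA).
R_inner film = 1/(h_i·2πr₁L) = 1/(381×2π×0.505×1) = 8.272×10^-4 K/W
R_copper pipe wall = ln(514/505)/(2π×395×1) = 7.118×10^-6 K/W
R_calcium silicate = ln(538/514)/(2π×0.0788×1) = 0.09217 K/W
R_outer film = 1/(h_o·2πr_oL) = 1/(23.4×2π×0.538×1) = 0.01264 K/W
R_total = 0.1056 K/W
Q = ΔT/R_total = 146/0.1056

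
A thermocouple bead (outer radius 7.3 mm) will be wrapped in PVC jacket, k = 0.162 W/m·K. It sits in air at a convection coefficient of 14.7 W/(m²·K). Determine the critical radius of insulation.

r_cr ≈ 22 mm

For a sphere r_cr = 2k/h = 2×0.162/14.7
r_cr = 22 mm; since the bare radius (7.3 mm) is below r_cr, adding a thin layer of insulation will *increase* heat loss.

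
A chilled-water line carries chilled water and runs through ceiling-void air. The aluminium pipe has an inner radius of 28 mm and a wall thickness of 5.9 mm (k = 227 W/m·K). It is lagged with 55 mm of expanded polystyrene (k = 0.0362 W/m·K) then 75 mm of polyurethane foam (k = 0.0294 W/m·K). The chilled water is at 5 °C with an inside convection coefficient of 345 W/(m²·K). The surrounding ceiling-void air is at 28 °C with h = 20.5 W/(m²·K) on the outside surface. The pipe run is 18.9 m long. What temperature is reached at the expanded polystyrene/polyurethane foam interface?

T ≈ 17.9 °C

Cylindrical conduction, so R = ln(r₂/r₁)/(2πkL) per layer, in series:
R_inner film = 1/(h_i·2πr₁L) = 1/(345×2π×0.028×18.9) = 8.717×10^-4 K/W
R_aluminium pipe wall = ln(33.9/28)/(2π×227×18.9) = 7.093×10^-6 K/W
R_expanded polystyrene = ln(88.9/33.9)/(2π×0.0362×18.9) = 0.2243 K/W
R_polyurethane foam = ln(163.9/88.9)/(2π×0.0294×18.9) = 0.1752 K/W
R_outer film = 1/(h_o·2πr_oL) = 1/(20.5×2π×0.1639×18.9) = 0.002506 K/W
R_total = 0.4029 K/W
Q = ΔT/R_total = 23/0.4029
Q = 57.1 W
T_interface = T_inner + Q·ΣR(inner→interface) = 5 + 57.1×0.2251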